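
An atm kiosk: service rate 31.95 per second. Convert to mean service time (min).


Mean service time = 1/μ = 1/31.95 second = 0.03130 second
In minutes: 0.03130 × 0.0166667 = 0.0005216 min

Final: 0.0005216 min


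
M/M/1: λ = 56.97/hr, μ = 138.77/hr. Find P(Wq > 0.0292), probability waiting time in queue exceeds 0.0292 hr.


ρ = 56.97/138.77 = 0.4105
P(Wq > t) = ρ·e^{−(μ−λ)t} = 0.4105·e^{−2.3886}
= 0.4105·0.091762 = 0.037671

Final: 0.037671


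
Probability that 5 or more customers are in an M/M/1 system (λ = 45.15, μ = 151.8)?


ρ = 45.15/151.8 = 0.2974
P(N ≥ n) = ρ^n = 0.2974^5 = 0.002328

Final: 0.002328


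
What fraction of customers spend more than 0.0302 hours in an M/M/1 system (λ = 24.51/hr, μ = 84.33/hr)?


W ~ Exponential(μ−λ) for M/M/1.
μ − λ = 84.33 − 24.51 = 59.8200
P(W > t) = e^{−(μ−λ)t} = e^{−1.8066} = 0.164217

Final: 0.164217


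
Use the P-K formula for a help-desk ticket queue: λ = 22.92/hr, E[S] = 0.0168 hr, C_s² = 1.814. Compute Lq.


ρ = λ·E[S] = 22.92·0.0168 = 0.3851
Lq = ρ²(1+C_s²)/(2(1−ρ)) = 0.1483·(1+1.814)/(2·0.6149)
= 0.1483·2.8140/1.2299 = 0.33924

Final: 0.33924


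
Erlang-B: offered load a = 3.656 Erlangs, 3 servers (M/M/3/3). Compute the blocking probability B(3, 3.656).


B(c,a) = (a^c/c!) / Σ_{k=0}^{c} a^k/k!
a^3/3! = 8.144554
Σ terms (k=0..3): 1.00000 + 3.65600 + 6.68317 + 8.14455 = 19.483722
B = 8.144554/19.483722 = 0.418018

Final: 0.418018


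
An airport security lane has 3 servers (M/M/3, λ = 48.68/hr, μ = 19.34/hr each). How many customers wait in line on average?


a = λ/μ = 2.5171; ρ = a/3 = 0.8390
P₀ = 0.043112
Lq = P₀·a^c·ρ / (c!·(1−ρ)²) = 0.043112·15.94712·0.8390/(6·0.02591)
= 3.70991

Final: 3.70991


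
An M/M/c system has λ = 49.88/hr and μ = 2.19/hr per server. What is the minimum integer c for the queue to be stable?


Stability requires cμ > λ ⇔ c > λ/μ.
λ/μ = 49.88/2.19 = 22.7763
Minimum integer c = ⌊22.7763⌋ + 1 = 23
Check: 23·2.19 = 50.37 > 49.88, while 22·2.19 = 48.18 ≤ 49.88

Final: 23 servers


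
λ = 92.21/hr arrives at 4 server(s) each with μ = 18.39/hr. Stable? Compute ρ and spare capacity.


Total capacity cμ = 4·18.39 = 73.56/hr
ρ = λ/(cμ) = 92.21/73.56 = 1.2535
Stable ⇔ ρ < 1: NO
Spare capacity = cμ − λ = 73.56 − 92.21 = -18.65/hr

Final: ρ = 1.2535; unstable; margin = -18.65/hr


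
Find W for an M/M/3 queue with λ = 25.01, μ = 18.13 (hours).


a = 1.3795; ρ = 0.4598; P₀ = 0.241492
Lq = P₀·a^c·ρ/(c!(1−ρ)²) = 0.16651
Wq = Lq/λ = 0.16651/25.01 = 0.006658 hr
W = Wq + 1/μ = 0.006658 + 0.05516 = 0.06181 hr

Final: 0.06181 hr


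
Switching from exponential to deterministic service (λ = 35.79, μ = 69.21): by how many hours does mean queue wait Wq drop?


ρ = 35.79/69.21 = 0.5171
Wq(M/M/1) = ρ/(μ−λ) = 0.5171/33.42 = 0.01547 hr
Wq(M/D/1) = ρ/(2(μ−λ)) = 0.007737 hr
Savings = 0.01547 − 0.007737 = 0.007737 hr

Final: 0.007737 hr


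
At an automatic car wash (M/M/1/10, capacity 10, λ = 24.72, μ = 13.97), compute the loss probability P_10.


ρ = λ/μ = 24.72/13.97 = 1.7695
P_K = (1−ρ)ρ^K/(1−ρ^(K+1)) = (-0.7695·300.968195)/(1 − 532.565051)
= -231.596857/-531.565051 = 0.435689

Final: 0.435689


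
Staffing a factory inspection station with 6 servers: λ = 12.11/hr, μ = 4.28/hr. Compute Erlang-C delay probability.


a = λ/μ = 2.8294; ρ = a/6 = 0.4716
P₀ = 0.058350 (from M/M/c formula)
C(c,a) = [a^c/(c!(1−ρ))]·P₀ = [513.10027/(720·0.5284)]·0.058350
= 1.34861·0.058350 = 0.078692

Final: 0.078692


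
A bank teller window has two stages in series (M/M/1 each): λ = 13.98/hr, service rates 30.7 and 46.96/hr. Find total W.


Each node sees arrival rate λ = 13.98/hr (tandem ⇒ throughput preserved).
W₁ = 1/(μ₁−λ) = 1/(30.7−13.98) = 0.05981 hr
W₂ = 1/(μ₂−λ) = 1/(46.96−13.98) = 0.03032 hr
W_total = W₁ + W₂ = 0.05981 + 0.03032 = 0.09013 hr

Final: 0.09013 hr


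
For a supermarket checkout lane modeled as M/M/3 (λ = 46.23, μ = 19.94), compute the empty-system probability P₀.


a = λ/μ = 46.23/19.94 = 2.3185; ρ = a/c = 0.7728
Σ_{k=0}^{2} a^k/k! (terms k=0..2) = 1.00000 + 2.31846 + 2.68762 = 6.00607
Tail: a^3/(3!(1−ρ)) = 12.46224/(6·0.2272) = 9.14265
P₀ = 1/(6.00607 + 9.14265) = 1/15.14872 = 0.066012

Final: 0.066012


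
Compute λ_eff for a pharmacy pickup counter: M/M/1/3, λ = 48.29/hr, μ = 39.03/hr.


ρ = 1.2373; P_K = (1−ρ)ρ^3/(1−ρ^4) = 0.334506
λ_eff = λ(1 − P_K) = 48.29·(1 − 0.334506) = 48.29·0.665494 = 32.1367 /hr

Final: 32.1367 /hr


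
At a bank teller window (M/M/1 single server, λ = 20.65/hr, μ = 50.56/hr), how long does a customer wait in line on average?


ρ = 20.65/50.56 = 0.4084
Wq = ρ/(μ−λ) = 0.4084/(50.56 − 20.65) = 0.4084/29.91 = 0.01366 hr

Final: 0.01366 hr


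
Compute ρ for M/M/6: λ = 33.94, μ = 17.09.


ρ = λ/(cμ) = 33.94/(6·17.09) = 33.94/102.54 = 0.3310

Final: 0.3310


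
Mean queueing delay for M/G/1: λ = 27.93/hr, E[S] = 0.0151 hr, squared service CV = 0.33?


ρ = λ·E[S] = 27.93·0.0151 = 0.4217
E[S²] = E[S]²(1+C_s²) = 0.0151²·(1+0.33) = 0.0003033
Wq = λ·E[S²]/(2(1−ρ)) = 27.93·0.0003033/(2·0.5783) = 0.007324 hr

Final: 0.007324 hr


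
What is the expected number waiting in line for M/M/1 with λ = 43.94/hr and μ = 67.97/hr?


ρ = 43.94/67.97 = 0.6465
Lq = ρ²/(1−ρ) = 0.4179/0.3535 = 1.1821

Final: 1.1821


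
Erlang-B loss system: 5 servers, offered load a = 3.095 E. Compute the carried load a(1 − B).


B(5,3.095) = 0.118237 (Erlang-B)
Carried load = a(1 − B) = 3.095·(1 − 0.118237) = 3.095·0.881763 = 2.7291 E

Final: 2.7291 Erlangs


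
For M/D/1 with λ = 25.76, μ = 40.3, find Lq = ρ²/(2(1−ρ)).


ρ = 25.76/40.3 = 0.6392
M/D/1: Lq = ρ²/(2(1−ρ)) = 0.4086/(2·0.3608) = 0.56623

Final: 0.56623


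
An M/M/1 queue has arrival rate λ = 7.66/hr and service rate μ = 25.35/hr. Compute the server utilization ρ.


ρ = λ/μ = 7.66/25.35 = 0.3022

Final: 0.3022


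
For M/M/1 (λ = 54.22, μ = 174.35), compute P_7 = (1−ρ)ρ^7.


ρ = 54.22/174.35 = 0.3110
P_n = (1−ρ)·ρ^n = (1 − 0.3110)·0.3110^7 = 0.6890·0.0002813 = 0.0001938

Final: 0.0001938


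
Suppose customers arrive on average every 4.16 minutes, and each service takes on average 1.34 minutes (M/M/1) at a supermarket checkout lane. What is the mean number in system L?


λ = 60/4.16 = 14.4231 /hr
μ = 60/1.34 = 44.7761 /hr
ρ = λ/μ = 14.4231/44.7761 = 0.3221
L = ρ/(1−ρ) = 0.3221/0.6779 = 0.4752

Final: 0.4752


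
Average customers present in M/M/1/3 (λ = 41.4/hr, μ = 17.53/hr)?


ρ = 41.4/17.53 = 2.3617
L = ρ[1 − (K+1)ρ^K + Kρ^(K+1)] / [(1−ρ)(1−ρ^(K+1))]
Numerator: 2.3617·(1 − 4·13.172108 + 3·31.108115) = 98.330113
Denominator: (-1.3617)·(-30.108115) = 40.997188
L = 98.330113/40.997188 = 2.3985

Final: 2.3985


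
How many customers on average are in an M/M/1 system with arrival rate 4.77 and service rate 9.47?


ρ = λ/μ = 4.77/9.47 = 0.5037
L = ρ/(1−ρ) = 0.5037/(1 − 0.5037) = 0.5037/0.4963 = 1.0149

Final: 1.0149


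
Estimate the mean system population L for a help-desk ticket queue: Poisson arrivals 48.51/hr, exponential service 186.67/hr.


ρ = λ/μ = 48.51/186.67 = 0.2599
L = ρ/(1−ρ) = 0.2599/(1 − 0.2599) = 0.2599/0.7401 = 0.3511

Final: 0.3511


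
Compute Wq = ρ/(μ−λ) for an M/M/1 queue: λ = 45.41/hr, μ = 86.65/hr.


ρ = 45.41/86.65 = 0.5241
Wq = ρ/(μ−λ) = 0.5241/(86.65 − 45.41) = 0.5241/41.24 = 0.01271 hr

Final: 0.01271 hr


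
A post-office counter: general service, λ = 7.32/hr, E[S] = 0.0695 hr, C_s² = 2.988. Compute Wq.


ρ = λ·E[S] = 7.32·0.0695 = 0.5087
E[S²] = E[S]²(1+C_s²) = 0.0695²·(1+2.988) = 0.019263
Wq = λ·E[S²]/(2(1−ρ)) = 7.32·0.019263/(2·0.4913) = 0.14351 hr

Final: 0.14351 hr


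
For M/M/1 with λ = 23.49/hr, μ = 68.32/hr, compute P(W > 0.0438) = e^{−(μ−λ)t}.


W ~ Exponential(μ−λ) for M/M/1.
μ − λ = 68.32 − 23.49 = 44.8300
P(W > t) = e^{−(μ−λ)t} = e^{−1.9636} = 0.140359

Final: 0.140359


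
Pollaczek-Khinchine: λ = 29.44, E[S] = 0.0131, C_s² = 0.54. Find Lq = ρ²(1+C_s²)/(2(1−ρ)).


ρ = λ·E[S] = 29.44·0.0131 = 0.3857
Lq = ρ²(1+C_s²)/(2(1−ρ)) = 0.1487·(1+0.54)/(2·0.6143)
= 0.1487·1.5400/1.2287 = 0.18642

Final: 0.18642


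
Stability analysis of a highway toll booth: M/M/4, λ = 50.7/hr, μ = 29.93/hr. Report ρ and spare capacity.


Total capacity cμ = 4·29.93 = 119.72/hr
ρ = λ/(cμ) = 50.7/119.72 = 0.4235
Stable ⇔ ρ < 1: YES
Spare capacity = cμ − λ = 119.72 − 50.7 = 69.02/hr

Final: ρ = 0.4235; stable; margin = 69.02/hr


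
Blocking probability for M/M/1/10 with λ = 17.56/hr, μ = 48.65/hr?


ρ = λ/μ = 17.56/48.65 = 0.3609
P_K = (1−ρ)ρ^K/(1−ρ^(K+1)) = (0.6391·0.00003753)/(1 − 0.00001355)
= 0.00002399/0.999986 = 0.00002399

Final: 0.00002399


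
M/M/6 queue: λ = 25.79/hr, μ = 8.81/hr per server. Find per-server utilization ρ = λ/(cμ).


ρ = λ/(cμ) = 25.79/(6·8.81) = 25.79/52.86 = 0.4879

Final: 0.4879


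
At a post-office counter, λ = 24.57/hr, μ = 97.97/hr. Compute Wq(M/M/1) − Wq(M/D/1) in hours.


ρ = 24.57/97.97 = 0.2508
Wq(M/M/1) = ρ/(μ−λ) = 0.2508/73.40 = 0.003417 hr
Wq(M/D/1) = ρ/(2(μ−λ)) = 0.001708 hr
Savings = 0.003417 − 0.001708 = 0.001708 hr

Final: 0.001708 hr


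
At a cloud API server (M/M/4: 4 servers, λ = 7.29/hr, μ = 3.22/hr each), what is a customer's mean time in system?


a = 2.2640; ρ = 0.5660; P₀ = 0.097248
Lq = P₀·a^c·ρ/(c!(1−ρ)²) = 0.31987
Wq = Lq/λ = 0.31987/7.29 = 0.04388 hr
W = Wq + 1/μ = 0.04388 + 0.31056 = 0.35444 hr

Final: 0.35444 hr


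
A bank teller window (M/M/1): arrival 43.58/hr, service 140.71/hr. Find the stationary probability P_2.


ρ = 43.58/140.71 = 0.3097
P_n = (1−ρ)·ρ^n = (1 − 0.3097)·0.3097^2 = 0.6903·0.095923 = 0.066214

Final: 0.066214


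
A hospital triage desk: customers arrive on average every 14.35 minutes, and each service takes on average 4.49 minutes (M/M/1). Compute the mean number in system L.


λ = 60/14.35 = 4.1812 /hr
μ = 60/4.49 = 13.3630 /hr
ρ = λ/μ = 4.1812/13.3630 = 0.3129
L = ρ/(1−ρ) = 0.3129/0.6871 = 0.4554

Final: 0.4554


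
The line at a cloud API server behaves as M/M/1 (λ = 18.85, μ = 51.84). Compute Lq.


ρ = 18.85/51.84 = 0.3636
Lq = ρ²/(1−ρ) = 0.1322/0.6364 = 0.2078

Final: 0.2078


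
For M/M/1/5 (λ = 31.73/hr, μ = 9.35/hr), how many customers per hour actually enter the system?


ρ = 3.3936; P_K = (1−ρ)ρ^5/(1−ρ^6) = 0.705788
λ_eff = λ(1 − P_K) = 31.73·(1 − 0.705788) = 31.73·0.294212 = 9.3353 /hr

Final: 9.3353 /hr


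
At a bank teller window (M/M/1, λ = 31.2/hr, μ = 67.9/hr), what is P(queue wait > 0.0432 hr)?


ρ = 31.2/67.9 = 0.4595
P(Wq > t) = ρ·e^{−(μ−λ)t} = 0.4595·e^{−1.5854}
= 0.4595·0.204858 = 0.094132

Final: 0.094132


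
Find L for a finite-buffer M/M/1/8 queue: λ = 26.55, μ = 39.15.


ρ = 26.55/39.15 = 0.6782
L = ρ[1 − (K+1)ρ^K + Kρ^(K+1)] / [(1−ρ)(1−ρ^(K+1))]
Numerator: 0.6782·(1 − 9·0.044737 + 8·0.030339) = 0.569709
Denominator: (0.3218)·(0.969661) = 0.312075
L = 0.569709/0.312075 = 1.8256

Final: 1.8256


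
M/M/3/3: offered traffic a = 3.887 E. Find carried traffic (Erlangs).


B(3,3.887) = 0.440317 (Erlang-B)
Carried load = a(1 − B) = 3.887·(1 − 0.440317) = 3.887·0.559683 = 2.1755 E

Final: 2.1755 Erlangs


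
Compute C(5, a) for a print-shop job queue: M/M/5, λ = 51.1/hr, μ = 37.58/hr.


a = λ/μ = 1.3598; ρ = a/5 = 0.2720
P₀ = 0.256481 (from M/M/c formula)
C(c,a) = [a^c/(c!(1−ρ))]·P₀ = [4.64858/(120·0.7280)]·0.256481
= 0.05321·0.256481 = 0.013647

Final: 0.013647


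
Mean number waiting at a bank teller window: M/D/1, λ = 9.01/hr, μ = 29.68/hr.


ρ = 9.01/29.68 = 0.3036
M/D/1: Lq = ρ²/(2(1−ρ)) = 0.09216/(2·0.6964) = 0.06616

Final: 0.06616


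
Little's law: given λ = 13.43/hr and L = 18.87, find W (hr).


W = L/λ = 18.87/13.43 = 1.4051 hr

Final: 1.4051 hr


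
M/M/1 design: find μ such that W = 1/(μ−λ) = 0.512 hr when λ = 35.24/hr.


W = 1/(μ−λ) ⇒ μ − λ = 1/W = 1/0.512 = 1.9531
μ = λ + 1/W = 35.24 + 1.9531 = 37.1931 per hr

Final: 37.1931 /hr


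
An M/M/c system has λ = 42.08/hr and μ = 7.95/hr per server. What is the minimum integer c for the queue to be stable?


Stability requires cμ > λ ⇔ c > λ/μ.
λ/μ = 42.08/7.95 = 5.2931
Minimum integer c = ⌊5.2931⌋ + 1 = 6
Check: 6·7.95 = 47.70 > 42.08, while 5·7.95 = 39.75 ≤ 42.08

Final: 6 servers


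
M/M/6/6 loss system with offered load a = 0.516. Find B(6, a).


B(c,a) = (a^c/c!) / Σ_{k=0}^{c} a^k/k!
a^6/6! = 0.00002622
Σ terms (k=0..6): 1.00000 + 0.51600 + 0.13313 + 0.02290 + 0.002954 + 0.0003048 + 0.00002622 = 1.675311
B = 0.00002622/1.675311 = 0.00001565

Final: 0.00001565


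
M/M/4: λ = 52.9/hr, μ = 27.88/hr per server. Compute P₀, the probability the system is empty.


a = λ/μ = 52.9/27.88 = 1.8974; ρ = a/c = 0.4744
Σ_{k=0}^{3} a^k/k! (terms k=0..3) = 1.00000 + 1.89742 + 1.80010 + 1.13851 = 5.83603
Tail: a^4/(4!(1−ρ)) = 12.96139/(24·0.5256) = 1.02742
P₀ = 1/(5.83603 + 1.02742) = 1/6.86344 = 0.145699

Final: 0.145699


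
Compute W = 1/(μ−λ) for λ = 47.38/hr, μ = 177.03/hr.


W = 1/(μ−λ) = 1/(177.03 − 47.38) = 1/129.65 = 0.007713 hr

Final: 0.007713 hr


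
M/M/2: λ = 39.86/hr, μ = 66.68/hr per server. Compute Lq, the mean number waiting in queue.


a = λ/μ = 0.5978; ρ = a/2 = 0.2989
P₀ = 0.539776
Lq = P₀·a^c·ρ / (c!·(1−ρ)²) = 0.539776·0.35734·0.2989/(2·0.49155)
= 0.05864

Final: 0.05864


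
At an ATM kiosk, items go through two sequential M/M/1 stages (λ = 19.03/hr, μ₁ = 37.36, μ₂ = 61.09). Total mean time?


Each node sees arrival rate λ = 19.03/hr (tandem ⇒ throughput preserved).
W₁ = 1/(μ₁−λ) = 1/(37.36−19.03) = 0.05456 hr
W₂ = 1/(μ₂−λ) = 1/(61.09−19.03) = 0.02378 hr
W_total = W₁ + W₂ = 0.05456 + 0.02378 = 0.07833 hr

Final: 0.07833 hr


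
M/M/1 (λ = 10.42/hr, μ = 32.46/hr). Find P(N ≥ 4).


ρ = 10.42/32.46 = 0.3210
P(N ≥ n) = ρ^n = 0.3210^4 = 0.010619

Final: 0.010619


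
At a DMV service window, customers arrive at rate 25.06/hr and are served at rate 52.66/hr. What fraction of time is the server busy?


ρ = λ/μ = 25.06/52.66 = 0.4759

Final: 0.4759


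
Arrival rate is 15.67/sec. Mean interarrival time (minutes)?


Mean interarrival time = 1/λ = 1/15.67 second = 0.06382 second
In minutes: 0.06382 × 0.0166667 = 0.001064 min

Final: 0.001064 min


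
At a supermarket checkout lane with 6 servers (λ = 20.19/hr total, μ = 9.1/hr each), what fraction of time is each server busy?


ρ = λ/(cμ) = 20.19/(6·9.1) = 20.19/54.60 = 0.3698

Final: 0.3698


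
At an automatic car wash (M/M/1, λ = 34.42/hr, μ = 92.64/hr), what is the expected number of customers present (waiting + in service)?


ρ = λ/μ = 34.42/92.64 = 0.3715
L = ρ/(1−ρ) = 0.3715/(1 − 0.3715) = 0.3715/0.6285 = 0.5912

Final: 0.5912


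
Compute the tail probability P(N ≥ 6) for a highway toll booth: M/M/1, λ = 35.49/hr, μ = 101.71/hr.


ρ = 35.49/101.71 = 0.3489
P(N ≥ n) = ρ^n = 0.3489^6 = 0.001805

Final: 0.001805


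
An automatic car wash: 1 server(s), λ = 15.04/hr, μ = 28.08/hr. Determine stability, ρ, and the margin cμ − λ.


Total capacity cμ = 1·28.08 = 28.08/hr
ρ = λ/(cμ) = 15.04/28.08 = 0.5356
Stable ⇔ ρ < 1: YES
Spare capacity = cμ − λ = 28.08 − 15.04 = 13.04/hr

Final: ρ = 0.5356; stable; margin = 13.04/hr


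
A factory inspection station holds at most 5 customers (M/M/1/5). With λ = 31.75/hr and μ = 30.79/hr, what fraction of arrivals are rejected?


ρ = λ/μ = 31.75/30.79 = 1.0312
P_K = (1−ρ)ρ^K/(1−ρ^(K+1)) = (-0.03118·1.165924)/(1 − 1.202276)
= -0.036352/-0.202276 = 0.179716

Final: 0.179716


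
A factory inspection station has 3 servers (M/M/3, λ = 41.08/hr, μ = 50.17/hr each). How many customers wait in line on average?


a = λ/μ = 0.8188; ρ = a/3 = 0.2729
P₀ = 0.438617
Lq = P₀·a^c·ρ / (c!·(1−ρ)²) = 0.438617·0.54898·0.2729/(6·0.52862)
= 0.02072

Final: 0.02072


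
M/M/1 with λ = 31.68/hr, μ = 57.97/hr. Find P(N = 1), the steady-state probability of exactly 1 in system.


ρ = 31.68/57.97 = 0.5465
P_n = (1−ρ)·ρ^n = (1 − 0.5465)·0.5465^1 = 0.4535·0.546490 = 0.247839

Final: 0.247839


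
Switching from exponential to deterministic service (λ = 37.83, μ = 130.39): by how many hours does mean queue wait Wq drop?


ρ = 37.83/130.39 = 0.2901
Wq(M/M/1) = ρ/(μ−λ) = 0.2901/92.56 = 0.003135 hr
Wq(M/D/1) = ρ/(2(μ−λ)) = 0.001567 hr
Savings = 0.003135 − 0.001567 = 0.001567 hr

Final: 0.001567 hr


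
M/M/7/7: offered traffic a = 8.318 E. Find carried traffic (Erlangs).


B(7,8.318) = 0.325810 (Erlang-B)
Carried load = a(1 − B) = 8.318·(1 − 0.325810) = 8.318·0.674190 = 5.6079 E

Final: 5.6079 Erlangs


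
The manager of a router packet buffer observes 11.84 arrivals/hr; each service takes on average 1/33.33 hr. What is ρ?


ρ = λ/μ = 11.84/33.33 = 0.3552

Final: 0.3552


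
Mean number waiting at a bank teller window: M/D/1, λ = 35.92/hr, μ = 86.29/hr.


ρ = 35.92/86.29 = 0.4163
M/D/1: Lq = ρ²/(2(1−ρ)) = 0.1733/(2·0.5837) = 0.14843

Final: 0.14843


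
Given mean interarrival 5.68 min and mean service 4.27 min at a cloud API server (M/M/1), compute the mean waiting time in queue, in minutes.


λ = 60/5.68 = 10.5634 /hr
μ = 60/4.27 = 14.0515 /hr
ρ = λ/μ = 10.5634/14.0515 = 0.7518
Wq = ρ/(μ−λ) = 0.7518/(14.0515−10.5634) = 0.21552 hr
In minutes: 0.21552·60 = 12.931 min

Final: 12.931 min


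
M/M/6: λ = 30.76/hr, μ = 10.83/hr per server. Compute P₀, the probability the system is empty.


a = λ/μ = 30.76/10.83 = 2.8403; ρ = a/c = 0.4734
Σ_{k=0}^{5} a^k/k! (terms k=0..5) = 1.00000 + 2.84026 + 4.03353 + 3.81876 + 2.71157 + 1.54031 = 15.94443
Tail: a^6/(6!(1−ρ)) = 524.98543/(720·0.5266) = 1.38457
P₀ = 1/(15.94443 + 1.38457) = 1/17.32900 = 0.057707

Final: 0.057707


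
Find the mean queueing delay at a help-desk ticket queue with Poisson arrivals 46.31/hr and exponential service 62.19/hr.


ρ = 46.31/62.19 = 0.7447
Wq = ρ/(μ−λ) = 0.7447/(62.19 − 46.31) = 0.7447/15.88 = 0.04689 hr

Final: 0.04689 hr


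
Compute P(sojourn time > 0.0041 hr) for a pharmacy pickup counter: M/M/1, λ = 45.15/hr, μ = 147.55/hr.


W ~ Exponential(μ−λ) for M/M/1.
μ − λ = 147.55 − 45.15 = 102.4000
P(W > t) = e^{−(μ−λ)t} = e^{−0.4198} = 0.657152

Final: 0.657152


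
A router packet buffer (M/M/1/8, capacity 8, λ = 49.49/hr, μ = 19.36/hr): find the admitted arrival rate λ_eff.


ρ = 2.5563; P_K = (1−ρ)ρ^8/(1−ρ^9) = 0.608940
λ_eff = λ(1 − P_K) = 49.49·(1 − 0.608940) = 49.49·0.391060 = 19.3535 /hr

Final: 19.3535 /hr


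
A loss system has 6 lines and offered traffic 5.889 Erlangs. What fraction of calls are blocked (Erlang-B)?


B(c,a) = (a^c/c!) / Σ_{k=0}^{c} a^k/k!
a^6/6! = 57.931774
Σ terms (k=0..6): 1.00000 + 5.88900 + 17.34016 + 34.03874 + 50.11353 + 59.02371 + 57.93177 = 225.336910
B = 57.931774/225.336910 = 0.257090

Final: 0.257090


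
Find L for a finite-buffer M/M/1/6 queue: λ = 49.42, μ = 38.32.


ρ = 49.42/38.32 = 1.2897
L = ρ[1 − (K+1)ρ^K + Kρ^(K+1)] / [(1−ρ)(1−ρ^(K+1))]
Numerator: 1.2897·(1 − 7·4.601119 + 6·5.933906) = 5.668864
Denominator: (-0.2897)·(-4.933906) = 1.429185
L = 5.668864/1.429185 = 3.9665

Final: 3.9665


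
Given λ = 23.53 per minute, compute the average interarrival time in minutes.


Mean interarrival time = 1/λ = 1/23.53 minute = 0.04250 minute
In minutes: 0.04250 × 1 = 0.04250 min

Final: 0.04250 min


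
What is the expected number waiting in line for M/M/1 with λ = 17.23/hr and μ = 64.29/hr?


ρ = 17.23/64.29 = 0.2680
Lq = ρ²/(1−ρ) = 0.07183/0.7320 = 0.09812

Final: 0.09812


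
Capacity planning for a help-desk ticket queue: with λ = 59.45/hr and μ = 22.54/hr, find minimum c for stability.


Stability requires cμ > λ ⇔ c > λ/μ.
λ/μ = 59.45/22.54 = 2.6375
Minimum integer c = ⌊2.6375⌋ + 1 = 3
Check: 3·22.54 = 67.62 > 59.45, while 2·22.54 = 45.08 ≤ 59.45

Final: 3 servers


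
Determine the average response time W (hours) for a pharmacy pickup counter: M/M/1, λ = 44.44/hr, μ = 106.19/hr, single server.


W = 1/(μ−λ) = 1/(106.19 − 44.44) = 1/61.75 = 0.01619 hr

Final: 0.01619 hr


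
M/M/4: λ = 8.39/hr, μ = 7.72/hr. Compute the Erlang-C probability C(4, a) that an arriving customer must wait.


a = λ/μ = 1.0868; ρ = a/4 = 0.2717
P₀ = 0.336577 (from M/M/c formula)
C(c,a) = [a^c/(c!(1−ρ))]·P₀ = [1.39501/(24·0.7283)]·0.336577
= 0.07981·0.336577 = 0.026862

Final: 0.026862


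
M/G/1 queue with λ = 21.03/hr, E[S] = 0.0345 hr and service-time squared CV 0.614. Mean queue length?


ρ = λ·E[S] = 21.03·0.0345 = 0.7255
Lq = ρ²(1+C_s²)/(2(1−ρ)) = 0.5264·(1+0.614)/(2·0.2745)
= 0.5264·1.6140/0.5489 = 1.54776

Final: 1.54776


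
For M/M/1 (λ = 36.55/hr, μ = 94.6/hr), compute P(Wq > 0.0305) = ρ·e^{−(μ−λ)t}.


ρ = 36.55/94.6 = 0.3864
P(Wq > t) = ρ·e^{−(μ−λ)t} = 0.3864·e^{−1.7705}
= 0.3864·0.170244 = 0.065776

Final: 0.065776


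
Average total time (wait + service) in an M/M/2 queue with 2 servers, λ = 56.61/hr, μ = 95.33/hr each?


a = 0.5938; ρ = 0.2969; P₀ = 0.542120
Lq = P₀·a^c·ρ/(c!(1−ρ)²) = 0.05741
Wq = Lq/λ = 0.05741/56.61 = 0.001014 hr
W = Wq + 1/μ = 0.001014 + 0.01049 = 0.01150 hr

Final: 0.01150 hr


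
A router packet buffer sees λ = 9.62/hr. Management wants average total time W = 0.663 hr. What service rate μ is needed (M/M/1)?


W = 1/(μ−λ) ⇒ μ − λ = 1/W = 1/0.663 = 1.5083
μ = λ + 1/W = 9.62 + 1.5083 = 11.1283 per hr

Final: 11.1283 /hr


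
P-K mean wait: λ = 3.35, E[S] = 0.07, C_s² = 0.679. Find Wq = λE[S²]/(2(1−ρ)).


ρ = λ·E[S] = 3.35·0.07 = 0.2345
E[S²] = E[S]²(1+C_s²) = 0.07²·(1+0.679) = 0.008227
Wq = λ·E[S²]/(2(1−ρ)) = 3.35·0.008227/(2·0.7655) = 0.01800 hr

Final: 0.01800 hr


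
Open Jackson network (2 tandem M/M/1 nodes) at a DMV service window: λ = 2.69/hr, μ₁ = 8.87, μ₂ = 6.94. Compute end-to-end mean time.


Each node sees arrival rate λ = 2.69/hr (tandem ⇒ throughput preserved).
W₁ = 1/(μ₁−λ) = 1/(8.87−2.69) = 0.16181 hr
W₂ = 1/(μ₂−λ) = 1/(6.94−2.69) = 0.23529 hr
W_total = W₁ + W₂ = 0.16181 + 0.23529 = 0.39711 hr

Final: 0.39711 hr


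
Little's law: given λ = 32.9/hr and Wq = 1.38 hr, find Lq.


Lq = λWq = 32.9·1.38 = 45.4020

Final: 45.4020


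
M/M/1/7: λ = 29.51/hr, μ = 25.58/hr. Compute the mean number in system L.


ρ = 29.51/25.58 = 1.1536
L = ρ[1 − (K+1)ρ^K + Kρ^(K+1)] / [(1−ρ)(1−ρ^(K+1))]
Numerator: 1.1536·(1 − 8·2.719448 + 7·3.137252) = 1.390340
Denominator: (-0.1536)·(-2.137252) = 0.328358
L = 1.390340/0.328358 = 4.2342

Final: 4.2342


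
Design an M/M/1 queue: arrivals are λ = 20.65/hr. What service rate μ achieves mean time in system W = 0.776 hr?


W = 1/(μ−λ) ⇒ μ − λ = 1/W = 1/0.776 = 1.2887
μ = λ + 1/W = 20.65 + 1.2887 = 21.9387 per hr

Final: 21.9387 /hr


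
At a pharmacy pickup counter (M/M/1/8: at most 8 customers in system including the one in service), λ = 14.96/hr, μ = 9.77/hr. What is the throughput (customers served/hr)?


ρ = 1.5312; P_K = (1−ρ)ρ^8/(1−ρ^9) = 0.354588
λ_eff = λ(1 − P_K) = 14.96·(1 − 0.354588) = 14.96·0.645412 = 9.6554 /hr

Final: 9.6554 /hr


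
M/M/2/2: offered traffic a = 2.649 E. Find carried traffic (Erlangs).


B(2,2.649) = 0.490192 (Erlang-B)
Carried load = a(1 − B) = 2.649·(1 − 0.490192) = 2.649·0.509808 = 1.3505 E

Final: 1.3505 Erlangs


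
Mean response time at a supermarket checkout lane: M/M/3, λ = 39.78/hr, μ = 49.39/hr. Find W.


a = 0.8054; ρ = 0.2685; P₀ = 0.444677
Lq = P₀·a^c·ρ/(c!(1−ρ)²) = 0.01943
Wq = Lq/λ = 0.01943/39.78 = 0.0004884 hr
W = Wq + 1/μ = 0.0004884 + 0.02025 = 0.02074 hr

Final: 0.02074 hr


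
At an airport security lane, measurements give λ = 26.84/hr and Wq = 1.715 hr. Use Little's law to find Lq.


Lq = λWq = 26.84·1.715 = 46.0306

Final: 46.0306


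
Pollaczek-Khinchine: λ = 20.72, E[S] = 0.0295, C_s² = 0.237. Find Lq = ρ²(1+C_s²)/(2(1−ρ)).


ρ = λ·E[S] = 20.72·0.0295 = 0.6112
Lq = ρ²(1+C_s²)/(2(1−ρ)) = 0.3736·(1+0.237)/(2·0.3888)
= 0.3736·1.2370/0.7775 = 0.59440

Final: 0.59440


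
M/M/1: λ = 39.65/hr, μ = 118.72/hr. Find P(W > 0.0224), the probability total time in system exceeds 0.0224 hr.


W ~ Exponential(μ−λ) for M/M/1.
μ − λ = 118.72 − 39.65 = 79.0700
P(W > t) = e^{−(μ−λ)t} = e^{−1.7712} = 0.170134

Final: 0.170134


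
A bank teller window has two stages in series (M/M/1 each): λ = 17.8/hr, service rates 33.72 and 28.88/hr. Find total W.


Each node sees arrival rate λ = 17.8/hr (tandem ⇒ throughput preserved).
W₁ = 1/(μ₁−λ) = 1/(33.72−17.8) = 0.06281 hr
W₂ = 1/(μ₂−λ) = 1/(28.88−17.8) = 0.09025 hr
W_total = W₁ + W₂ = 0.06281 + 0.09025 = 0.15307 hr

Final: 0.15307 hr


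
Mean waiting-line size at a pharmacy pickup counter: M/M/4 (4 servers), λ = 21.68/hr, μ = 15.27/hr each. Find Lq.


a = λ/μ = 1.4198; ρ = a/4 = 0.3549
P₀ = 0.239974
Lq = P₀·a^c·ρ / (c!·(1−ρ)²) = 0.239974·4.06332·0.3549/(24·0.41610)
= 0.03466

Final: 0.03466


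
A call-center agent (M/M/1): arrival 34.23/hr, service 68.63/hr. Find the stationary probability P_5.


ρ = 34.23/68.63 = 0.4988
P_n = (1−ρ)·ρ^n = (1 − 0.4988)·0.4988^5 = 0.5012·0.030865 = 0.015471

Final: 0.015471


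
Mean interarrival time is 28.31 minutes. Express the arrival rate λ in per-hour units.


λ = 1/(interarrival time) in consistent units.
1 hour = 60 min, so λ = 60/28.31 = 2.1194 per hour

Final: 2.1194 /hr


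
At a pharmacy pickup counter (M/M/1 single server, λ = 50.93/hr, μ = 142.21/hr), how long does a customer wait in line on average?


ρ = 50.93/142.21 = 0.3581
Wq = ρ/(μ−λ) = 0.3581/(142.21 − 50.93) = 0.3581/91.28 = 0.003923 hr

Final: 0.003923 hr


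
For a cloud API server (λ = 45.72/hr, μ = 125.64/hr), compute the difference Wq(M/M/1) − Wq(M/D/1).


ρ = 45.72/125.64 = 0.3639
Wq(M/M/1) = ρ/(μ−λ) = 0.3639/79.92 = 0.004553 hr
Wq(M/D/1) = ρ/(2(μ−λ)) = 0.002277 hr
Savings = 0.004553 − 0.002277 = 0.002277 hr

Final: 0.002277 hr


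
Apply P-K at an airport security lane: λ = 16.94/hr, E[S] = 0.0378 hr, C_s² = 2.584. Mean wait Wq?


ρ = λ·E[S] = 16.94·0.0378 = 0.6403
E[S²] = E[S]²(1+C_s²) = 0.0378²·(1+2.584) = 0.005121
Wq = λ·E[S²]/(2(1−ρ)) = 16.94·0.005121/(2·0.3597) = 0.12060 hr

Final: 0.12060 hr


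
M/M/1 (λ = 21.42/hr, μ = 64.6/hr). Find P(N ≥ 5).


ρ = 21.42/64.6 = 0.3316
P(N ≥ n) = ρ^n = 0.3316^5 = 0.004008

Final: 0.004008


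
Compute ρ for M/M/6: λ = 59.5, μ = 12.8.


ρ = λ/(cμ) = 59.5/(6·12.8) = 59.5/76.80 = 0.7747

Final: 0.7747


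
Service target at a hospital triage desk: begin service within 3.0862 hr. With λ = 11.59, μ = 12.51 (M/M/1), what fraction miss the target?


ρ = 11.59/12.51 = 0.9265
P(Wq > t) = ρ·e^{−(μ−λ)t} = 0.9265·e^{−2.8393}
= 0.9265·0.058466 = 0.054167

Final: 0.054167


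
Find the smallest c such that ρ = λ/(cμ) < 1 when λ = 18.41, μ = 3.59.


Stability requires cμ > λ ⇔ c > λ/μ.
λ/μ = 18.41/3.59 = 5.1281
Minimum integer c = ⌊5.1281⌋ + 1 = 6
Check: 6·3.59 = 21.54 > 18.41, while 5·3.59 = 17.95 ≤ 18.41

Final: 6 servers


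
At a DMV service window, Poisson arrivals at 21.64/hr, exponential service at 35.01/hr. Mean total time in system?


W = 1/(μ−λ) = 1/(35.01 − 21.64) = 1/13.37 = 0.07479 hr

Final: 0.07479 hr


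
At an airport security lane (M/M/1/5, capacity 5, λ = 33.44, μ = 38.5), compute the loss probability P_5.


ρ = λ/μ = 33.44/38.5 = 0.8686
P_K = (1−ρ)ρ^K/(1−ρ^(K+1)) = (0.1314·0.494342)/(1 − 0.429372)
= 0.064971/0.570628 = 0.113858

Final: 0.113858


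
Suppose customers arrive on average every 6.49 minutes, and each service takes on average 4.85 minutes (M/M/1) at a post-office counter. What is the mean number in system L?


λ = 60/6.49 = 9.2450 /hr
μ = 60/4.85 = 12.3711 /hr
ρ = λ/μ = 9.2450/12.3711 = 0.7473
L = ρ/(1−ρ) = 0.7473/0.2527 = 2.9573

Final: 2.9573


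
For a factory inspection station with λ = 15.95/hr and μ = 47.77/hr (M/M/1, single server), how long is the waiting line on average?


ρ = 15.95/47.77 = 0.3339
Lq = ρ²/(1−ρ) = 0.1115/0.6661 = 0.1674

Final: 0.1674


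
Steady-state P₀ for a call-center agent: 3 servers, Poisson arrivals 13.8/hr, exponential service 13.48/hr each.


a = λ/μ = 13.8/13.48 = 1.0237; ρ = a/c = 0.3412
Σ_{k=0}^{2} a^k/k! (terms k=0..2) = 1.00000 + 1.02374 + 0.52402 = 2.54776
Tail: a^3/(3!(1−ρ)) = 1.07292/(6·0.6588) = 0.27145
P₀ = 1/(2.54776 + 0.27145) = 1/2.81921 = 0.354709

Final: 0.354709


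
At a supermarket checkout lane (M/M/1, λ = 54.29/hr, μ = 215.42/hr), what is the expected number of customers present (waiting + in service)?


ρ = λ/μ = 54.29/215.42 = 0.2520
L = ρ/(1−ρ) = 0.2520/(1 − 0.2520) = 0.2520/0.7480 = 0.3369

Final: 0.3369


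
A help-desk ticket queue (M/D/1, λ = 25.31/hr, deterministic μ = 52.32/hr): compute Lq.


ρ = 25.31/52.32 = 0.4838
M/D/1: Lq = ρ²/(2(1−ρ)) = 0.2340/(2·0.5162) = 0.22665

Final: 0.22665


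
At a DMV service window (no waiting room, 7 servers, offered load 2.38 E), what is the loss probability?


B(c,a) = (a^c/c!) / Σ_{k=0}^{c} a^k/k!
a^7/7! = 0.085824
Σ terms (k=0..7): 1.00000 + 2.38000 + 2.83220 + 2.24688 + 1.33689 + 0.63636 + 0.25242 + 0.08582 = 10.770580
B = 0.085824/10.770580 = 0.007968

Final: 0.007968


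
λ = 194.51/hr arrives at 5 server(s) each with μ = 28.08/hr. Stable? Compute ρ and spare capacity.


Total capacity cμ = 5·28.08 = 140.40/hr
ρ = λ/(cμ) = 194.51/140.40 = 1.3854
Stable ⇔ ρ < 1: NO
Spare capacity = cμ − λ = 140.40 − 194.51 = -54.11/hr

Final: ρ = 1.3854; unstable; margin = -54.11/hr


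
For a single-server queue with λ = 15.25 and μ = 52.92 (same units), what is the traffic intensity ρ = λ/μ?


ρ = λ/μ = 15.25/52.92 = 0.2882

Final: 0.2882


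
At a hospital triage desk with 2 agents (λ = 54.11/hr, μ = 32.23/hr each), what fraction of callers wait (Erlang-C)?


a = λ/μ = 1.6789; ρ = a/2 = 0.8394
P₀ = 0.087290 (from M/M/c formula)
C(c,a) = [a^c/(c!(1−ρ))]·P₀ = [2.81861/(2·0.1606)]·0.087290
= 8.77717·0.087290 = 0.766161

Final: 0.766161


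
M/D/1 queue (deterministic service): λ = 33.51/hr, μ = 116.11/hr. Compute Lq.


ρ = 33.51/116.11 = 0.2886
M/D/1: Lq = ρ²/(2(1−ρ)) = 0.08329/(2·0.7114) = 0.05854

Final: 0.05854


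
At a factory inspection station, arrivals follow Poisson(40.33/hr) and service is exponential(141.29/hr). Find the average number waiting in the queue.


ρ = 40.33/141.29 = 0.2854
Lq = ρ²/(1−ρ) = 0.08148/0.7146 = 0.1140

Final: 0.1140


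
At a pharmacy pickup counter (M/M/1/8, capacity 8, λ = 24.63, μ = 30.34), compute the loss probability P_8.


ρ = λ/μ = 24.63/30.34 = 0.8118
P_K = (1−ρ)ρ^K/(1−ρ^(K+1)) = (0.1882·0.188621)/(1 − 0.153123)
= 0.035499/0.846877 = 0.041917

Final: 0.041917


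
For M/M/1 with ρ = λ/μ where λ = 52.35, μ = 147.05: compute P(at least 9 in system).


ρ = 52.35/147.05 = 0.3560
P(N ≥ n) = ρ^n = 0.3560^9 = 0.00009185

Final: 0.00009185


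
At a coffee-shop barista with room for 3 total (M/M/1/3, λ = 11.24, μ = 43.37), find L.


ρ = 11.24/43.37 = 0.2592
L = ρ[1 − (K+1)ρ^K + Kρ^(K+1)] / [(1−ρ)(1−ρ^(K+1))]
Numerator: 0.2592·(1 − 4·0.017407 + 3·0.004511) = 0.244627
Denominator: (0.7408)·(0.995489) = 0.737493
L = 0.244627/0.737493 = 0.3317

Final: 0.3317


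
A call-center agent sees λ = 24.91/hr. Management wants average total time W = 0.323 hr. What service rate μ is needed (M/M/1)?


W = 1/(μ−λ) ⇒ μ − λ = 1/W = 1/0.323 = 3.0960
μ = λ + 1/W = 24.91 + 3.0960 = 28.0060 per hr

Final: 28.0060 /hr


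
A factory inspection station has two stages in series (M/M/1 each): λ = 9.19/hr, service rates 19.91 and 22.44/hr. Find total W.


Each node sees arrival rate λ = 9.19/hr (tandem ⇒ throughput preserved).
W₁ = 1/(μ₁−λ) = 1/(19.91−9.19) = 0.09328 hr
W₂ = 1/(μ₂−λ) = 1/(22.44−9.19) = 0.07547 hr
W_total = W₁ + W₂ = 0.09328 + 0.07547 = 0.16876 hr

Final: 0.16876 hr


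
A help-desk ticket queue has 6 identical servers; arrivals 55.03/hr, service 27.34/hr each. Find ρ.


ρ = λ/(cμ) = 55.03/(6·27.34) = 55.03/164.04 = 0.3355

Final: 0.3355


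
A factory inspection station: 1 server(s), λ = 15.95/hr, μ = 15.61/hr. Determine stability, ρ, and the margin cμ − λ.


Total capacity cμ = 1·15.61 = 15.61/hr
ρ = λ/(cμ) = 15.95/15.61 = 1.0218
Stable ⇔ ρ < 1: NO
Spare capacity = cμ − λ = 15.61 − 15.95 = -0.34/hr

Final: ρ = 1.0218; unstable; margin = -0.34/hr


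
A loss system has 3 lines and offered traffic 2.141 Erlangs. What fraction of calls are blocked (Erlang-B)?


B(c,a) = (a^c/c!) / Σ_{k=0}^{c} a^k/k!
a^3/3! = 1.635682
Σ terms (k=0..3): 1.00000 + 2.14100 + 2.29194 + 1.63568 = 7.068622
B = 1.635682/7.068622 = 0.231400

Final: 0.231400


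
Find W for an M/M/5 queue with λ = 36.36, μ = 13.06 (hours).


a = 2.7841; ρ = 0.5568; P₀ = 0.059155
Lq = P₀·a^c·ρ/(c!(1−ρ)²) = 0.23375
Wq = Lq/λ = 0.23375/36.36 = 0.006429 hr
W = Wq + 1/μ = 0.006429 + 0.07657 = 0.08300 hr

Final: 0.08300 hr


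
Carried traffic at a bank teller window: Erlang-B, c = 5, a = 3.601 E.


B(5,3.601) = 0.163195 (Erlang-B)
Carried load = a(1 − B) = 3.601·(1 − 0.163195) = 3.601·0.836805 = 3.0133 E

Final: 3.0133 Erlangs


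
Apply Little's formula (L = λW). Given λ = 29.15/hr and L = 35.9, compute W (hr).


W = L/λ = 35.9/29.15 = 1.2316 hr

Final: 1.2316 hr


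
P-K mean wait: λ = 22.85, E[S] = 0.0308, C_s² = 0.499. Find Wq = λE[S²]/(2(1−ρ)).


ρ = λ·E[S] = 22.85·0.0308 = 0.7038
E[S²] = E[S]²(1+C_s²) = 0.0308²·(1+0.499) = 0.001422
Wq = λ·E[S²]/(2(1−ρ)) = 22.85·0.001422/(2·0.2962) = 0.05485 hr

Final: 0.05485 hr


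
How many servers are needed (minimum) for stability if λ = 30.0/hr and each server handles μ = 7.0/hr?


Stability requires cμ > λ ⇔ c > λ/μ.
λ/μ = 30.0/7.0 = 4.2857
Minimum integer c = ⌊4.2857⌋ + 1 = 5
Check: 5·7.0 = 35.00 > 30.0, while 4·7.0 = 28.00 ≤ 30.0

Final: 5 servers


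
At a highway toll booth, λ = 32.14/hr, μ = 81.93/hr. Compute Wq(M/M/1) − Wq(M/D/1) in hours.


ρ = 32.14/81.93 = 0.3923
Wq(M/M/1) = ρ/(μ−λ) = 0.3923/49.79 = 0.007879 hr
Wq(M/D/1) = ρ/(2(μ−λ)) = 0.003939 hr
Savings = 0.007879 − 0.003939 = 0.003939 hr

Final: 0.003939 hr


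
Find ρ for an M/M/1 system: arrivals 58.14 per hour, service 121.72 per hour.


ρ = λ/μ = 58.14/121.72 = 0.4777

Final: 0.4777


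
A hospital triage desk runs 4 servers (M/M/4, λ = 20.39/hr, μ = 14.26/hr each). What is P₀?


a = λ/μ = 20.39/14.26 = 1.4299; ρ = a/c = 0.3575
Σ_{k=0}^{3} a^k/k! (terms k=0..3) = 1.00000 + 1.42987 + 1.02227 + 0.48724 = 3.93938
Tail: a^4/(4!(1−ρ)) = 4.18014/(24·0.6425) = 0.27107
P₀ = 1/(3.93938 + 0.27107) = 1/4.21045 = 0.237504

Final: 0.237504


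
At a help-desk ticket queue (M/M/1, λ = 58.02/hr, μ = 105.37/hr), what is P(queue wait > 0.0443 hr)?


ρ = 58.02/105.37 = 0.5506
P(Wq > t) = ρ·e^{−(μ−λ)t} = 0.5506·e^{−2.0976}
= 0.5506·0.122750 = 0.067590

Final: 0.067590


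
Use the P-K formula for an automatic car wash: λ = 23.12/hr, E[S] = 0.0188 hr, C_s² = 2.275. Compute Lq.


ρ = λ·E[S] = 23.12·0.0188 = 0.4347
Lq = ρ²(1+C_s²)/(2(1−ρ)) = 0.1889·(1+2.275)/(2·0.5653)
= 0.1889·3.2750/1.1307 = 0.54722

Final: 0.54722


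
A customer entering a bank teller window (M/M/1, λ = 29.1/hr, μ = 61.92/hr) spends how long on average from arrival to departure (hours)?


W = 1/(μ−λ) = 1/(61.92 − 29.1) = 1/32.82 = 0.03047 hr

Final: 0.03047 hr


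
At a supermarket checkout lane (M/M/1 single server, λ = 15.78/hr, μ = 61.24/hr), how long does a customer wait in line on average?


ρ = 15.78/61.24 = 0.2577
Wq = ρ/(μ−λ) = 0.2577/(61.24 − 15.78) = 0.2577/45.46 = 0.005668 hr

Final: 0.005668 hr


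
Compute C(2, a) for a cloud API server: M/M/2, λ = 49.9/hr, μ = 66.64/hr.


a = λ/μ = 0.7488; ρ = a/2 = 0.3744
P₀ = 0.455181 (from M/M/c formula)
C(c,a) = [a^c/(c!(1−ρ))]·P₀ = [0.56070/(2·0.6256)]·0.455181
= 0.44813·0.455181 = 0.203980

Final: 0.203980


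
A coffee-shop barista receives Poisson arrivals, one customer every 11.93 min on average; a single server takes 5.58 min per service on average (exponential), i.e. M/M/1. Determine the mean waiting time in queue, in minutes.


λ = 60/11.93 = 5.0293 /hr
μ = 60/5.58 = 10.7527 /hr
ρ = λ/μ = 5.0293/10.7527 = 0.4677
Wq = ρ/(μ−λ) = 0.4677/(10.7527−5.0293) = 0.08172 hr
In minutes: 0.08172·60 = 4.903 min

Final: 4.903 min


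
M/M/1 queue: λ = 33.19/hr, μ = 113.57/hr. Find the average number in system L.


ρ = λ/μ = 33.19/113.57 = 0.2922
L = ρ/(1−ρ) = 0.2922/(1 − 0.2922) = 0.2922/0.7078 = 0.4129

Final: 0.4129


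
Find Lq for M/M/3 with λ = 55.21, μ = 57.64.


a = λ/μ = 0.9578; ρ = a/3 = 0.3193
P₀ = 0.379978
Lq = P₀·a^c·ρ / (c!·(1−ρ)²) = 0.379978·0.87878·0.3193/(6·0.46338)
= 0.03835

Final: 0.03835


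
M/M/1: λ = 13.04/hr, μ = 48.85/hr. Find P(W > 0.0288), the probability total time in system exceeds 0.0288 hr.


W ~ Exponential(μ−λ) for M/M/1.
μ − λ = 48.85 − 13.04 = 35.8100
P(W > t) = e^{−(μ−λ)t} = e^{−1.0313} = 0.356533

Final: 0.356533


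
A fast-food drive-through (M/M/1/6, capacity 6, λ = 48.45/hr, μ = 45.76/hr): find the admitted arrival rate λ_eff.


ρ = 1.0588; P_K = (1−ρ)ρ^6/(1−ρ^7) = 0.168459
λ_eff = λ(1 − P_K) = 48.45·(1 − 0.168459) = 48.45·0.831541 = 40.2881 /hr

Final: 40.2881 /hr


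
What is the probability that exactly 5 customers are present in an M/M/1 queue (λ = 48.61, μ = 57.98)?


ρ = 48.61/57.98 = 0.8384
P_n = (1−ρ)·ρ^n = (1 − 0.8384)·0.8384^5 = 0.1616·0.414226 = 0.066942

Final: 0.066942


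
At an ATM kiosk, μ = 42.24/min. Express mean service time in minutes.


Mean service time = 1/μ = 1/42.24 minute = 0.02367 minute
In minutes: 0.02367 × 1 = 0.02367 min

Final: 0.02367 min


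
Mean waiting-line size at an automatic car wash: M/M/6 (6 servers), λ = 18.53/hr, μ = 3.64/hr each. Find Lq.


a = λ/μ = 5.0907; ρ = a/6 = 0.8484
P₀ = 0.003891
Lq = P₀·a^c·ρ / (c!·(1−ρ)²) = 0.003891·17403.80522·0.8484/(720·0.02297)
= 3.47419

Final: 3.47419


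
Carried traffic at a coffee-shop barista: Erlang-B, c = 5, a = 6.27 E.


B(5,6.27) = 0.378841 (Erlang-B)
Carried load = a(1 − B) = 6.27·(1 − 0.378841) = 6.27·0.621159 = 3.8947 E

Final: 3.8947 Erlangs


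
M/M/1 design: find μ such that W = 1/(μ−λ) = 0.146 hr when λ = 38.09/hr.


W = 1/(μ−λ) ⇒ μ − λ = 1/W = 1/0.146 = 6.8493
μ = λ + 1/W = 38.09 + 6.8493 = 44.9393 per hr

Final: 44.9393 /hr


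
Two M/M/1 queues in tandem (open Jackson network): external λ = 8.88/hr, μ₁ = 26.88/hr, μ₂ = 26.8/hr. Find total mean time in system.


Each node sees arrival rate λ = 8.88/hr (tandem ⇒ throughput preserved).
W₁ = 1/(μ₁−λ) = 1/(26.88−8.88) = 0.05556 hr
W₂ = 1/(μ₂−λ) = 1/(26.8−8.88) = 0.05580 hr
W_total = W₁ + W₂ = 0.05556 + 0.05580 = 0.11136 hr

Final: 0.11136 hr
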